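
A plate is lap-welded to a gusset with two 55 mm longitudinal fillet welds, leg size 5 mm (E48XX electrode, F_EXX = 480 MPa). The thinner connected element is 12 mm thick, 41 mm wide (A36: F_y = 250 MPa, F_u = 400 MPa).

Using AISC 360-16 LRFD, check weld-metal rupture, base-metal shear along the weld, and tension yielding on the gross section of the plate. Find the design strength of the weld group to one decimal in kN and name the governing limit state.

Weld metal: throat = 0.707×5 = 3.535 mm, L = 2×55 = 110 mm. φR_n = 0.75 × 0.6 × 480 × 3.535 × 110 = 84.0 kN.
Base metal shear (12 mm plate): yield φR_n = 1.0×0.6×250×12×110 = 198.0 kN; rupture φR_n = 0.75×0.6×400×12×110 = 237.6 kN; take 198.0 kN (yield).
Tension yield (gross): A_g = 41×12 = 492 mm². φR_n = 0.90 × 250 × 492 = 110.7 kN.
Governing: min(84.0, 198.0, 110.7) = 84.0 kN → weld metal.

84.0 kN (weld metal governs)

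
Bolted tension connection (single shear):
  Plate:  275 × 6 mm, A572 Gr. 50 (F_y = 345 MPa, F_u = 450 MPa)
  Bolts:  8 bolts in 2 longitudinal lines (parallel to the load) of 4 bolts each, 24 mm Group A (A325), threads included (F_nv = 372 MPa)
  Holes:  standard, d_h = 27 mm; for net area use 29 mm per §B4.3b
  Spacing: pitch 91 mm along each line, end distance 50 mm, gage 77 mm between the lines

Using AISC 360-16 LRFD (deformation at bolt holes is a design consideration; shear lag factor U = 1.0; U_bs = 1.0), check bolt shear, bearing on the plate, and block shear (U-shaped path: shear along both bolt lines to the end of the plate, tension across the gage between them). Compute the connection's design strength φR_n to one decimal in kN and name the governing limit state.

635.4 kN (block shear governs)

Bolt shear: A_b = π(24)²/4 = 452.39 mm². φR_n = 0.75 × 372 × 452.39 × 8 × 1 = 1009.7 kN.
Bearing (6 mm plate, F_u = 450 MPa): end bolts L_c = 50 − 27/2 = 36.5, R_n = min(1.2×36.5×6×450, 2.4×24×6×450) = 118.26 kN/bolt; interior L_c = 91 − 27 = 64, R_n = 155.52 kN/bolt. φR_n = 0.75 × (2×118.26 + 6×155.52) = 877.2 kN.
Block shear: shear path 2×[50+3×91] = 2×323 mm, A_gv = 3876, A_nv = 2×(323 − 3.5×29)×6 = 2658 mm²; tension across gage: (77 − 1×29)×6 = 288 mm². R_n = min(0.6×450×2658, 0.6×345×3876) + 1.0×450×288 = min(717.66, 802.33) + 129.6 = 847.26 kN. φR_n = 0.75 × 847.26 = 635.4 kN.
Governing: min(1009.7, 877.2, 635.4) = 635.4 kN → block shear.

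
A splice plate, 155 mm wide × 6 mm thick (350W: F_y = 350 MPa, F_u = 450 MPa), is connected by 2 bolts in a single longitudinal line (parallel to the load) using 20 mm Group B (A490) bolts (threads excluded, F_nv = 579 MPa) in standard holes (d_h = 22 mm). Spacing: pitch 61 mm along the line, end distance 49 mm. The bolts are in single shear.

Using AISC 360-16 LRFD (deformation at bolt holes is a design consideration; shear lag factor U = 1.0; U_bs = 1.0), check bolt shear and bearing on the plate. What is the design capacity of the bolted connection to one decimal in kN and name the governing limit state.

187.1 kN (bearing governs)

Bolt shear: A_b = π(20)²/4 = 314.16 mm². φR_n = 0.75 × 579 × 314.16 × 2 × 1 = 272.8 kN.
Bearing (6 mm plate, F_u = 450 MPa): end bolts L_c = 49 − 22/2 = 38, R_n = min(1.2×38×6×450, 2.4×20×6×450) = 123.12 kN/bolt; interior L_c = 61 − 22 = 39, R_n = 126.36 kN/bolt. φR_n = 0.75 × (1×123.12 + 1×126.36) = 187.1 kN.
Governing: min(272.8, 187.1) = 187.1 kN → bearing.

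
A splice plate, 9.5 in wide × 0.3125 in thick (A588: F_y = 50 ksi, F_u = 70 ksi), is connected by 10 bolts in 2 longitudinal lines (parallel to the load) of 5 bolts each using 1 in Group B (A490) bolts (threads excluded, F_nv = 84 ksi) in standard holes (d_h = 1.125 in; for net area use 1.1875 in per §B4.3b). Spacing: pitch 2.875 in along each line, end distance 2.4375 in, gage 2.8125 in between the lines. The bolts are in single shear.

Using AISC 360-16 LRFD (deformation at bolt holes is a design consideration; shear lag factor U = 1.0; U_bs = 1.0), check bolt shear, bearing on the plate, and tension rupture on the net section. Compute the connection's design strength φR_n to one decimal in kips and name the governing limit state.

116.9 kips (net-section rupture governs)

Bolt shear: A_b = π(1)²/4 = 0.7854 in². φR_n = 0.75 × 84 × 0.7854 × 10 × 1 = 494.8 kips.
Bearing (0.3125 in plate, F_u = 70 ksi): end bolts L_c = 2.4375 − 1.125/2 = 1.875, R_n = min(1.2×1.875×0.3125×70, 2.4×1×0.3125×70) = 49.219 kips/bolt; interior L_c = 2.875 − 1.125 = 1.75, R_n = 45.938 kips/bolt. φR_n = 0.75 × (2×49.219 + 8×45.938) = 349.5 kips.
Tension rupture (net): A_n = (9.5 − 2×1.1875)×0.3125 = 2.2266 in² (U = 1.0, A_e = A_n). φR_n = 0.75 × 70 × 2.2266 = 116.9 kips.
Governing: min(494.8, 349.5, 116.9) = 116.9 kips → net-section rupture.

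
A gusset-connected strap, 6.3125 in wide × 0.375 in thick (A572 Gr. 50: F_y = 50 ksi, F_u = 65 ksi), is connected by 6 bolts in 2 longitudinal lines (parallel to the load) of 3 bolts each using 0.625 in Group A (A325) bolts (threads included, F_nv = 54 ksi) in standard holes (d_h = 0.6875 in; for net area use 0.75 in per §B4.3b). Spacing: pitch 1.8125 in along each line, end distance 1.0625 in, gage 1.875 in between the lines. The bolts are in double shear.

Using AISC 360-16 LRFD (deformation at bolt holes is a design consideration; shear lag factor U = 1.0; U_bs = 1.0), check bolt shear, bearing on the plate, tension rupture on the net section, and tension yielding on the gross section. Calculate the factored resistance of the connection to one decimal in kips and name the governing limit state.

88.0 kips (net-section rupture governs)

Bolt shear: A_b = π(0.625)²/4 = 0.3068 in². φR_n = 0.75 × 54 × 0.3068 × 6 × 2 = 149.1 kips.
Bearing (0.375 in plate, F_u = 65 ksi): end bolts L_c = 1.0625 − 0.6875/2 = 0.71875, R_n = min(1.2×0.71875×0.375×65, 2.4×0.625×0.375×65) = 21.023 kips/bolt; interior L_c = 1.8125 − 0.6875 = 1.125, R_n = 32.906 kips/bolt. φR_n = 0.75 × (2×21.023 + 4×32.906) = 130.3 kips.
Tension rupture (net): A_n = (6.3125 − 2×0.75)×0.375 = 1.8047 in² (U = 1.0, A_e = A_n). φR_n = 0.75 × 65 × 1.8047 = 88.0 kips.
Tension yield (gross): A_g = 6.3125×0.375 = 2.3672 in². φR_n = 0.90 × 50 × 2.3672 = 106.5 kips.
Governing: min(149.1, 130.3, 88.0, 106.5) = 88.0 kips → net-section rupture.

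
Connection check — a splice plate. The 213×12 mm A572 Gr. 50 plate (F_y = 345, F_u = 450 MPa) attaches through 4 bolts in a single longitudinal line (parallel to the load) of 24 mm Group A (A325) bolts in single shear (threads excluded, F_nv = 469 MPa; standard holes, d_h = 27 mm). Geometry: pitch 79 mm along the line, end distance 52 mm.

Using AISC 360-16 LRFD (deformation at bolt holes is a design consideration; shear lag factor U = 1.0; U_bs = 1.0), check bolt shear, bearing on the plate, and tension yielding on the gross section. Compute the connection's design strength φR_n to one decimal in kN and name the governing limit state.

Bolt shear: A_b = π(24)²/4 = 452.39 mm². φR_n = 0.75 × 469 × 452.39 × 4 × 1 = 636.5 kN.
Bearing (12 mm plate, F_u = 450 MPa): end bolts L_c = 52 − 27/2 = 38.5, R_n = min(1.2×38.5×12×450, 2.4×24×12×450) = 249.48 kN/bolt; interior L_c = 79 − 27 = 52, R_n = 311.04 kN/bolt. φR_n = 0.75 × (1×249.48 + 3×311.04) = 887.0 kN.
Tension yield (gross): A_g = 213×12 = 2556 mm². φR_n = 0.90 × 345 × 2556 = 793.6 kN.
Governing: min(636.5, 887.0, 793.6) = 636.5 kN → bolt shear.

636.5 kN (bolt shear governs)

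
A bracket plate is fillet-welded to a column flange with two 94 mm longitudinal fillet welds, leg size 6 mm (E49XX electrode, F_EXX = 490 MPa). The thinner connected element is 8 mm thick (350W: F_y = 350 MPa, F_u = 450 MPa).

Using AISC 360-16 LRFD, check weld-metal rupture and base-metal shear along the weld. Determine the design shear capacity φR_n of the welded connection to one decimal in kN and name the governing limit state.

Weld metal: throat = 0.707×6 = 4.242 mm, L = 2×94 = 188 mm. φR_n = 0.75 × 0.6 × 490 × 4.242 × 188 = 175.8 kN.
Base metal shear (8 mm plate): yield φR_n = 1.0×0.6×350×8×188 = 315.8 kN; rupture φR_n = 0.75×0.6×450×8×188 = 304.6 kN; take 304.6 kN (rupture).
Governing: min(175.8, 304.6) = 175.8 kN → weld metal.

175.8 kN (weld metal governs)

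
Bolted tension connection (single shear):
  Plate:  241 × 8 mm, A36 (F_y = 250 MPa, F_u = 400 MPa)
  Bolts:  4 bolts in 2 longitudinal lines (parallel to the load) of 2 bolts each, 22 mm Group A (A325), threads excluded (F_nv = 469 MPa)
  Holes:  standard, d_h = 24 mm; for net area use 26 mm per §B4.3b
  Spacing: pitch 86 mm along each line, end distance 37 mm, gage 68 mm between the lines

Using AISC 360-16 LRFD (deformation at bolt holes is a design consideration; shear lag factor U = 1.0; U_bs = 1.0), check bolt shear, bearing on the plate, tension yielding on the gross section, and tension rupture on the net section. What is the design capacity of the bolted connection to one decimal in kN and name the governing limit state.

Bolt shear: A_b = π(22)²/4 = 380.13 mm². φR_n = 0.75 × 469 × 380.13 × 4 × 1 = 534.8 kN.
Bearing (8 mm plate, F_u = 400 MPa): end bolts L_c = 37 − 24/2 = 25, R_n = min(1.2×25×8×400, 2.4×22×8×400) = 96 kN/bolt; interior L_c = 86 − 24 = 62, R_n = 168.96 kN/bolt. φR_n = 0.75 × (2×96 + 2×168.96) = 397.4 kN.
Tension yield (gross): A_g = 241×8 = 1928 mm². φR_n = 0.90 × 250 × 1928 = 433.8 kN.
Tension rupture (net): A_n = (241 − 2×26)×8 = 1512 mm² (U = 1.0, A_e = A_n). φR_n = 0.75 × 400 × 1512 = 453.6 kN.
Governing: min(534.8, 397.4, 433.8, 453.6) = 397.4 kN → bearing.

397.4 kN (bearing governs)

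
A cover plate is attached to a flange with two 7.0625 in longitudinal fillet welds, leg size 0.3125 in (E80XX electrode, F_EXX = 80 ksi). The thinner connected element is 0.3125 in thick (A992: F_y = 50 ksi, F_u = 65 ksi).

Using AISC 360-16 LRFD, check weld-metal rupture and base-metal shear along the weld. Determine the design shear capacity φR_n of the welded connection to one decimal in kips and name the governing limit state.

112.3 kips (weld metal governs)

Weld metal: throat = 0.707×0.3125 = 0.22094 in, L = 2×7.0625 = 14.125 in. φR_n = 0.75 × 0.6 × 80 × 0.22094 × 14.125 = 112.3 kips.
Base metal shear (0.3125 in plate): yield φR_n = 1.0×0.6×50×0.3125×14.125 = 132.4 kips; rupture φR_n = 0.75×0.6×65×0.3125×14.125 = 129.1 kips; take 129.1 kips (rupture).
Governing: min(112.3, 129.1) = 112.3 kips → weld metal.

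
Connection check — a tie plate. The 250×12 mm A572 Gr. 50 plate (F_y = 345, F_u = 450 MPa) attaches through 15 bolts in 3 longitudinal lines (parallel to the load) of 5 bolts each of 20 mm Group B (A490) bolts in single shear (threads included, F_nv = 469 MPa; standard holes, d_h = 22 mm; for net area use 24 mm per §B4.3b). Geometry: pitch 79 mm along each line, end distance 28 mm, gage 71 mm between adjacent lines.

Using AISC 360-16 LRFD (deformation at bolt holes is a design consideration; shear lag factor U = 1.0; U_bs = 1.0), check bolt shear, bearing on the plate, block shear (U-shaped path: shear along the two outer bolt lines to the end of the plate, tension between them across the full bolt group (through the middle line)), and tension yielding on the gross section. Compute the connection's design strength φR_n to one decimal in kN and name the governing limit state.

931.5 kN (gross-section yield governs)

Bolt shear: A_b = π(20)²/4 = 314.16 mm². φR_n = 0.75 × 469 × 314.16 × 15 × 1 = 1657.6 kN.
Bearing (12 mm plate, F_u = 450 MPa): end bolts L_c = 28 − 22/2 = 17, R_n = min(1.2×17×12×450, 2.4×20×12×450) = 110.16 kN/bolt; interior L_c = 79 − 22 = 57, R_n = 259.2 kN/bolt. φR_n = 0.75 × (3×110.16 + 12×259.2) = 2580.7 kN.
Block shear: shear path 2×[28+4×79] = 2×344 mm, A_gv = 8256, A_nv = 2×(344 − 4.5×24)×12 = 5664 mm²; tension across gage: (142 − 2×24)×12 = 1128 mm². R_n = min(0.6×450×5664, 0.6×345×8256) + 1.0×450×1128 = min(1529.3, 1709) + 507.6 = 2036.9 kN. φR_n = 0.75 × 2036.9 = 1527.7 kN.
Tension yield (gross): A_g = 250×12 = 3000 mm². φR_n = 0.90 × 345 × 3000 = 931.5 kN.
Governing: min(1657.6, 2580.7, 1527.7, 931.5) = 931.5 kN → gross-section yield.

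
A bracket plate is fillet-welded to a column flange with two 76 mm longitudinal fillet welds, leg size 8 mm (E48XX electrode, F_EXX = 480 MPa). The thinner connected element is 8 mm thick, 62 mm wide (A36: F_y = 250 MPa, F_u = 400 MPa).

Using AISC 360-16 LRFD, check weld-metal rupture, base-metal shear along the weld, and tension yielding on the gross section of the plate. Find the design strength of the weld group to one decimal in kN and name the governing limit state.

Weld metal: throat = 0.707×8 = 5.656 mm, L = 2×76 = 152 mm. φR_n = 0.75 × 0.6 × 480 × 5.656 × 152 = 185.7 kN.
Base metal shear (8 mm plate): yield φR_n = 1.0×0.6×250×8×152 = 182.4 kN; rupture φR_n = 0.75×0.6×400×8×152 = 218.9 kN; take 182.4 kN (yield).
Tension yield (gross): A_g = 62×8 = 496 mm². φR_n = 0.90 × 250 × 496 = 111.6 kN.
Governing: min(185.7, 182.4, 111.6) = 111.6 kN → gross-section yield.

111.6 kN (gross-section yield governs)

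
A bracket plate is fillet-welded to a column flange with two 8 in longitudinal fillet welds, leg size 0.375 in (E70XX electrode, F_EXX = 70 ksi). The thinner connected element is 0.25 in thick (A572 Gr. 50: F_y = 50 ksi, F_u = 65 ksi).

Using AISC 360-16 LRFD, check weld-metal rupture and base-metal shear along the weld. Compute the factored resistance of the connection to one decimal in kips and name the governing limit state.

117.0 kips (base-metal shear governs)

Weld metal: throat = 0.707×0.375 = 0.26513 in, L = 2×8 = 16 in. φR_n = 0.75 × 0.6 × 70 × 0.26513 × 16 = 133.6 kips.
Base metal shear (0.25 in plate): yield φR_n = 1.0×0.6×50×0.25×16 = 120.0 kips; rupture φR_n = 0.75×0.6×65×0.25×16 = 117.0 kips; take 117.0 kips (rupture).
Governing: min(133.6, 117.0) = 117.0 kips → base-metal shear.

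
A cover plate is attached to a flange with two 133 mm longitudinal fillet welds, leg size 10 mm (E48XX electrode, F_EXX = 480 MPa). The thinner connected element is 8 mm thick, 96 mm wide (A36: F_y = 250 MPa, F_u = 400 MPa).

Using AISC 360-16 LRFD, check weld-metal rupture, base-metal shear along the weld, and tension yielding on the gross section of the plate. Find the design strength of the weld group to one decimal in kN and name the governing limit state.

Weld metal: throat = 0.707×10 = 7.07 mm, L = 2×133 = 266 mm. φR_n = 0.75 × 0.6 × 480 × 7.07 × 266 = 406.2 kN.
Base metal shear (8 mm plate): yield φR_n = 1.0×0.6×250×8×266 = 319.2 kN; rupture φR_n = 0.75×0.6×400×8×266 = 383.0 kN; take 319.2 kN (yield).
Tension yield (gross): A_g = 96×8 = 768 mm². φR_n = 0.90 × 250 × 768 = 172.8 kN.
Governing: min(406.2, 319.2, 172.8) = 172.8 kN → gross-section yield.

172.8 kN (gross-section yield governs)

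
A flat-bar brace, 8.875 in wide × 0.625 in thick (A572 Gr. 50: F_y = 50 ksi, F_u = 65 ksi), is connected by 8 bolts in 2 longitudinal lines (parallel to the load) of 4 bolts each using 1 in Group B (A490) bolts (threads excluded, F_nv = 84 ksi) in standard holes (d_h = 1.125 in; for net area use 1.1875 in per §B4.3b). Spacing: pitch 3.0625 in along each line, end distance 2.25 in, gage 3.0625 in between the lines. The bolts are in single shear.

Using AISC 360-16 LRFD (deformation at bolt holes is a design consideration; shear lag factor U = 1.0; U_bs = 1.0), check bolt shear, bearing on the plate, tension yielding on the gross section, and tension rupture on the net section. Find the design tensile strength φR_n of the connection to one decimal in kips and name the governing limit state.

Bolt shear: A_b = π(1)²/4 = 0.7854 in². φR_n = 0.75 × 84 × 0.7854 × 8 × 1 = 395.8 kips.
Bearing (0.625 in plate, F_u = 65 ksi): end bolts L_c = 2.25 − 1.125/2 = 1.6875, R_n = min(1.2×1.6875×0.625×65, 2.4×1×0.625×65) = 82.266 kips/bolt; interior L_c = 3.0625 − 1.125 = 1.9375, R_n = 94.453 kips/bolt. φR_n = 0.75 × (2×82.266 + 6×94.453) = 548.4 kips.
Tension yield (gross): A_g = 8.875×0.625 = 5.5469 in². φR_n = 0.90 × 50 × 5.5469 = 249.6 kips.
Tension rupture (net): A_n = (8.875 − 2×1.1875)×0.625 = 4.0625 in² (U = 1.0, A_e = A_n). φR_n = 0.75 × 65 × 4.0625 = 198.0 kips.
Governing: min(395.8, 548.4, 249.6, 198.0) = 198.0 kips → net-section rupture.

198.0 kips (net-section rupture governs)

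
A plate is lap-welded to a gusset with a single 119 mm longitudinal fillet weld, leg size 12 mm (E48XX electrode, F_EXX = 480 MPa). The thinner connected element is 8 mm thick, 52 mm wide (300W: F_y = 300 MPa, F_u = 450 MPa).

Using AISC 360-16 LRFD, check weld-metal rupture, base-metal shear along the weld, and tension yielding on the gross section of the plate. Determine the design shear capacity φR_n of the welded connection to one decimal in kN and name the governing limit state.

112.3 kN (gross-section yield governs)

Weld metal: throat = 0.707×12 = 8.484 mm, L = 119 mm. φR_n = 0.75 × 0.6 × 480 × 8.484 × 119 = 218.1 kN.
Base metal shear (8 mm plate): yield φR_n = 1.0×0.6×300×8×119 = 171.4 kN; rupture φR_n = 0.75×0.6×450×8×119 = 192.8 kN; take 171.4 kN (yield).
Tension yield (gross): A_g = 52×8 = 416 mm². φR_n = 0.90 × 300 × 416 = 112.3 kN.
Governing: min(218.1, 171.4, 112.3) = 112.3 kN → gross-section yield.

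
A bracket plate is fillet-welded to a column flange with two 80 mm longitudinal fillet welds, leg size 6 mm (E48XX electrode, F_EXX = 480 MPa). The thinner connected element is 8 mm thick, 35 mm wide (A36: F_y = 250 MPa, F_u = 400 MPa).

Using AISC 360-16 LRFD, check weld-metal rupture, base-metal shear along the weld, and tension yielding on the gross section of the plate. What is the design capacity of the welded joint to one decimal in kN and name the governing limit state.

Weld metal: throat = 0.707×6 = 4.242 mm, L = 2×80 = 160 mm. φR_n = 0.75 × 0.6 × 480 × 4.242 × 160 = 146.6 kN.
Base metal shear (8 mm plate): yield φR_n = 1.0×0.6×250×8×160 = 192.0 kN; rupture φR_n = 0.75×0.6×400×8×160 = 230.4 kN; take 192.0 kN (yield).
Tension yield (gross): A_g = 35×8 = 280 mm². φR_n = 0.90 × 250 × 280 = 63.0 kN.
Governing: min(146.6, 192.0, 63.0) = 63.0 kN → gross-section yield.

63.0 kN (gross-section yield governs)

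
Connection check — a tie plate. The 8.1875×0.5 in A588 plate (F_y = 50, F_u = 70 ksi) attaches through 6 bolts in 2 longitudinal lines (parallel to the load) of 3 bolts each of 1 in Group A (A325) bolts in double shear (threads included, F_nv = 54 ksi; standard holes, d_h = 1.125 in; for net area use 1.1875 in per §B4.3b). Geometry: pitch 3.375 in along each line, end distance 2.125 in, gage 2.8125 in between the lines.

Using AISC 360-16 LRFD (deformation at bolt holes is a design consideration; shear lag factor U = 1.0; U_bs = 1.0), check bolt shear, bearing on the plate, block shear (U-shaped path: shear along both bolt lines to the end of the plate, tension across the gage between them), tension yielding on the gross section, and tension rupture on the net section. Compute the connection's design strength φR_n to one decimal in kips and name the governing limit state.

Bolt shear: A_b = π(1)²/4 = 0.7854 in². φR_n = 0.75 × 54 × 0.7854 × 6 × 2 = 381.7 kips.
Bearing (0.5 in plate, F_u = 70 ksi): end bolts L_c = 2.125 − 1.125/2 = 1.5625, R_n = min(1.2×1.5625×0.5×70, 2.4×1×0.5×70) = 65.625 kips/bolt; interior L_c = 3.375 − 1.125 = 2.25, R_n = 84 kips/bolt. φR_n = 0.75 × (2×65.625 + 4×84) = 350.4 kips.
Block shear: shear path 2×[2.125+2×3.375] = 2×8.875 in, A_gv = 8.875, A_nv = 2×(8.875 − 2.5×1.1875)×0.5 = 5.9063 in²; tension across gage: (2.8125 − 1×1.1875)×0.5 = 0.8125 in². R_n = min(0.6×70×5.9063, 0.6×50×8.875) + 1.0×70×0.8125 = min(248.06, 266.25) + 56.875 = 304.94 kips. φR_n = 0.75 × 304.94 = 228.7 kips.
Tension yield (gross): A_g = 8.1875×0.5 = 4.0938 in². φR_n = 0.90 × 50 × 4.0938 = 184.2 kips.
Tension rupture (net): A_n = (8.1875 − 2×1.1875)×0.5 = 2.9063 in² (U = 1.0, A_e = A_n). φR_n = 0.75 × 70 × 2.9063 = 152.6 kips.
Governing: min(381.7, 350.4, 228.7, 184.2, 152.6) = 152.6 kips → net-section rupture.

152.6 kips (net-section rupture governs)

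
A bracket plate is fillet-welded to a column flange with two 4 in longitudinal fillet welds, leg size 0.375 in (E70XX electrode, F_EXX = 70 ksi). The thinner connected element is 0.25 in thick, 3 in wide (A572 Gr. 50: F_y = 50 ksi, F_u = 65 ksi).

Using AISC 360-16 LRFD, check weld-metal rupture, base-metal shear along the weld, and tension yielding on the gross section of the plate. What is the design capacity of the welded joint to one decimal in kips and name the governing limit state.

Weld metal: throat = 0.707×0.375 = 0.26513 in, L = 2×4 = 8 in. φR_n = 0.75 × 0.6 × 70 × 0.26513 × 8 = 66.8 kips.
Base metal shear (0.25 in plate): yield φR_n = 1.0×0.6×50×0.25×8 = 60.0 kips; rupture φR_n = 0.75×0.6×65×0.25×8 = 58.5 kips; take 58.5 kips (rupture).
Tension yield (gross): A_g = 3×0.25 = 0.75 in². φR_n = 0.90 × 50 × 0.75 = 33.8 kips.
Governing: min(66.8, 58.5, 33.8) = 33.8 kips → gross-section yield.

33.8 kips (gross-section yield governs)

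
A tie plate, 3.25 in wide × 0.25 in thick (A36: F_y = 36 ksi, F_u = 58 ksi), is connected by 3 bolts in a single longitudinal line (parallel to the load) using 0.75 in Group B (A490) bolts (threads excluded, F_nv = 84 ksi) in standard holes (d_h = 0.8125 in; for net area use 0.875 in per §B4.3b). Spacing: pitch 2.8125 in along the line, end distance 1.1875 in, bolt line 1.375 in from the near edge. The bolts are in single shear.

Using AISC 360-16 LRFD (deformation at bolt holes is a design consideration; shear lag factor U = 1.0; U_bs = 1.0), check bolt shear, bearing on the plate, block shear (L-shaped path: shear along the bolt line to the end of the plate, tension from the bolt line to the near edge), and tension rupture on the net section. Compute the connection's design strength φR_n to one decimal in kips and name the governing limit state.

25.8 kips (net-section rupture governs)

Bolt shear: A_b = π(0.75)²/4 = 0.44179 in². φR_n = 0.75 × 84 × 0.44179 × 3 × 1 = 83.5 kips.
Bearing (0.25 in plate, F_u = 58 ksi): end bolts L_c = 1.1875 − 0.8125/2 = 0.78125, R_n = min(1.2×0.78125×0.25×58, 2.4×0.75×0.25×58) = 13.594 kips/bolt; interior L_c = 2.8125 − 0.8125 = 2, R_n = 26.1 kips/bolt. φR_n = 0.75 × (1×13.594 + 2×26.1) = 49.3 kips.
Block shear: shear path 1×[1.1875+2×2.8125] = 1×6.8125 in, A_gv = 1.7031, A_nv = 1×(6.8125 − 2.5×0.875)×0.25 = 1.1563 in²; tension to near edge: (1.375 − 0.5×0.875)×0.25 = 0.23438 in². R_n = min(0.6×58×1.1563, 0.6×36×1.7031) + 1.0×58×0.23438 = min(40.239, 36.787) + 13.594 = 50.381 kips. φR_n = 0.75 × 50.381 = 37.8 kips.
Tension rupture (net): A_n = (3.25 − 1×0.875)×0.25 = 0.59375 in² (U = 1.0, A_e = A_n). φR_n = 0.75 × 58 × 0.59375 = 25.8 kips.
Governing: min(83.5, 49.3, 37.8, 25.8) = 25.8 kips → net-section rupture.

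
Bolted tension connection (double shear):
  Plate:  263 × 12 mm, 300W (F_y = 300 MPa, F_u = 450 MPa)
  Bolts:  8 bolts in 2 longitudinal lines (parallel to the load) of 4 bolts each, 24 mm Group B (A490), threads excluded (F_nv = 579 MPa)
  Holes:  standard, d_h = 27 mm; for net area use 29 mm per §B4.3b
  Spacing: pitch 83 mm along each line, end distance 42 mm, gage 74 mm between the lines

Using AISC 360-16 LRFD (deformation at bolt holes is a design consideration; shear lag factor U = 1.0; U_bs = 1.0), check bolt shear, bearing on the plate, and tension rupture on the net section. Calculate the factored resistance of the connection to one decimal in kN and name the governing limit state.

Bolt shear: A_b = π(24)²/4 = 452.39 mm². φR_n = 0.75 × 579 × 452.39 × 8 × 2 = 3143.2 kN.
Bearing (12 mm plate, F_u = 450 MPa): end bolts L_c = 42 − 27/2 = 28.5, R_n = min(1.2×28.5×12×450, 2.4×24×12×450) = 184.68 kN/bolt; interior L_c = 83 − 27 = 56, R_n = 311.04 kN/bolt. φR_n = 0.75 × (2×184.68 + 6×311.04) = 1676.7 kN.
Tension rupture (net): A_n = (263 − 2×29)×12 = 2460 mm² (U = 1.0, A_e = A_n). φR_n = 0.75 × 450 × 2460 = 830.3 kN.
Governing: min(3143.2, 1676.7, 830.3) = 830.3 kN → net-section rupture.

830.3 kN (net-section rupture governs)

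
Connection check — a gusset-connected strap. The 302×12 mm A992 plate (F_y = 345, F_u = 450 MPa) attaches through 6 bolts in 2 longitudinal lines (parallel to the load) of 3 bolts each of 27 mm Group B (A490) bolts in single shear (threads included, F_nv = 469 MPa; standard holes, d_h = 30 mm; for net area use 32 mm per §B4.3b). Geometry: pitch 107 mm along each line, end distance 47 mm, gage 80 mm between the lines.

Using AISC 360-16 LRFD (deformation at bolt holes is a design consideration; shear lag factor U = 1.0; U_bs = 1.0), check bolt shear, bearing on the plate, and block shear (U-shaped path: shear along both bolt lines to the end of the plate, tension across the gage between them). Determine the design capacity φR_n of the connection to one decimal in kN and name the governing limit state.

Bolt shear: A_b = π(27)²/4 = 572.56 mm². φR_n = 0.75 × 469 × 572.56 × 6 × 1 = 1208.4 kN.
Bearing (12 mm plate, F_u = 450 MPa): end bolts L_c = 47 − 30/2 = 32, R_n = min(1.2×32×12×450, 2.4×27×12×450) = 207.36 kN/bolt; interior L_c = 107 − 30 = 77, R_n = 349.92 kN/bolt. φR_n = 0.75 × (2×207.36 + 4×349.92) = 1360.8 kN.
Block shear: shear path 2×[47+2×107] = 2×261 mm, A_gv = 6264, A_nv = 2×(261 − 2.5×32)×12 = 4344 mm²; tension across gage: (80 − 1×32)×12 = 576 mm². R_n = min(0.6×450×4344, 0.6×345×6264) + 1.0×450×576 = min(1172.9, 1296.6) + 259.2 = 1432.1 kN. φR_n = 0.75 × 1432.1 = 1074.1 kN.
Governing: min(1208.4, 1360.8, 1074.1) = 1074.1 kN → block shear.

1074.1 kN (block shear governs)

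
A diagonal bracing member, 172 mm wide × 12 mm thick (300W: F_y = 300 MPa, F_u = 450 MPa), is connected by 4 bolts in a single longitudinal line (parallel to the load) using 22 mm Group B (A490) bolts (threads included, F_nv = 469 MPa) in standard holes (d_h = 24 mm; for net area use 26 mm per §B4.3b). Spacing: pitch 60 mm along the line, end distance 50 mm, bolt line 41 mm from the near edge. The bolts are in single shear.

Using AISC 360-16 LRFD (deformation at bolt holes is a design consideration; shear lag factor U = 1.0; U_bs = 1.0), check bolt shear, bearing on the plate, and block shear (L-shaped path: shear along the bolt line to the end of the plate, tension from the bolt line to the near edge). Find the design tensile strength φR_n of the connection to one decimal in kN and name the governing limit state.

Bolt shear: A_b = π(22)²/4 = 380.13 mm². φR_n = 0.75 × 469 × 380.13 × 4 × 1 = 534.8 kN.
Bearing (12 mm plate, F_u = 450 MPa): end bolts L_c = 50 − 24/2 = 38, R_n = min(1.2×38×12×450, 2.4×22×12×450) = 246.24 kN/bolt; interior L_c = 60 − 24 = 36, R_n = 233.28 kN/bolt. φR_n = 0.75 × (1×246.24 + 3×233.28) = 709.6 kN.
Block shear: shear path 1×[50+3×60] = 1×230 mm, A_gv = 2760, A_nv = 1×(230 − 3.5×26)×12 = 1668 mm²; tension to near edge: (41 − 0.5×26)×12 = 336 mm². R_n = min(0.6×450×1668, 0.6×300×2760) + 1.0×450×336 = min(450.36, 496.8) + 151.2 = 601.56 kN. φR_n = 0.75 × 601.56 = 451.2 kN.
Governing: min(534.8, 709.6, 451.2) = 451.2 kN → block shear.

451.2 kN (block shear governs)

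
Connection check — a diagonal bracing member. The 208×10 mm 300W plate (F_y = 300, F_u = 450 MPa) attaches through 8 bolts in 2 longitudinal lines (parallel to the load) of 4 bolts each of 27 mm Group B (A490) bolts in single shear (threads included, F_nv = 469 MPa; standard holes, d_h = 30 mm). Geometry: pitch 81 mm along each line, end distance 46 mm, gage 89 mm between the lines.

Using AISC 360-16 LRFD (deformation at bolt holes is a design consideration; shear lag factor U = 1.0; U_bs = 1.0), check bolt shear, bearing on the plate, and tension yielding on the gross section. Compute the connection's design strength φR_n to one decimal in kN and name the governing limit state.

561.6 kN (gross-section yield governs)

Bolt shear: A_b = π(27)²/4 = 572.56 mm². φR_n = 0.75 × 469 × 572.56 × 8 × 1 = 1611.2 kN.
Bearing (10 mm plate, F_u = 450 MPa): end bolts L_c = 46 − 30/2 = 31, R_n = min(1.2×31×10×450, 2.4×27×10×450) = 167.4 kN/bolt; interior L_c = 81 − 30 = 51, R_n = 275.4 kN/bolt. φR_n = 0.75 × (2×167.4 + 6×275.4) = 1490.4 kN.
Tension yield (gross): A_g = 208×10 = 2080 mm². φR_n = 0.90 × 300 × 2080 = 561.6 kN.
Governing: min(1611.2, 1490.4, 561.6) = 561.6 kN → gross-section yield.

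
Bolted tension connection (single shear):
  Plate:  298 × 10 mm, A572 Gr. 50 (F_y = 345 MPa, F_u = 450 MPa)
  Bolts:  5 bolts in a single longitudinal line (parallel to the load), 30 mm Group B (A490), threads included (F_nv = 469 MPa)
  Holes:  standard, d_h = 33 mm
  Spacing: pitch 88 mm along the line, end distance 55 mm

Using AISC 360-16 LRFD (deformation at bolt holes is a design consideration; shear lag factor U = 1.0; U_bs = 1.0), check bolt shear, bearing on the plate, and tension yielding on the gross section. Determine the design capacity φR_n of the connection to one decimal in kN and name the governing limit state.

Bolt shear: A_b = π(30)²/4 = 706.86 mm². φR_n = 0.75 × 469 × 706.86 × 5 × 1 = 1243.2 kN.
Bearing (10 mm plate, F_u = 450 MPa): end bolts L_c = 55 − 33/2 = 38.5, R_n = min(1.2×38.5×10×450, 2.4×30×10×450) = 207.9 kN/bolt; interior L_c = 88 − 33 = 55, R_n = 297 kN/bolt. φR_n = 0.75 × (1×207.9 + 4×297) = 1046.9 kN.
Tension yield (gross): A_g = 298×10 = 2980 mm². φR_n = 0.90 × 345 × 2980 = 925.3 kN.
Governing: min(1243.2, 1046.9, 925.3) = 925.3 kN → gross-section yield.

925.3 kN (gross-section yield governs)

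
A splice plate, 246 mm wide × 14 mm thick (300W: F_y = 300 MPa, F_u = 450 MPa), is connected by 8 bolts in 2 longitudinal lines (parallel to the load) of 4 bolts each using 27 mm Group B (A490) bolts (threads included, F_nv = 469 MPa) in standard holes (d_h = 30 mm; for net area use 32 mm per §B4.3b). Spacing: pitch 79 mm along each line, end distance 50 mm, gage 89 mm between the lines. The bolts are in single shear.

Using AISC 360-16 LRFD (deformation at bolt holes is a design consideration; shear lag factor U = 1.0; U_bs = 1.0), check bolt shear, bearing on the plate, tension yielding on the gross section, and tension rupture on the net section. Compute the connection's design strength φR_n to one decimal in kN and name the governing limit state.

860.0 kN (net-section rupture governs)

Bolt shear: A_b = π(27)²/4 = 572.56 mm². φR_n = 0.75 × 469 × 572.56 × 8 × 1 = 1611.2 kN.
Bearing (14 mm plate, F_u = 450 MPa): end bolts L_c = 50 − 30/2 = 35, R_n = min(1.2×35×14×450, 2.4×27×14×450) = 264.6 kN/bolt; interior L_c = 79 − 30 = 49, R_n = 370.44 kN/bolt. φR_n = 0.75 × (2×264.6 + 6×370.44) = 2063.9 kN.
Tension yield (gross): A_g = 246×14 = 3444 mm². φR_n = 0.90 × 300 × 3444 = 929.9 kN.
Tension rupture (net): A_n = (246 − 2×32)×14 = 2548 mm² (U = 1.0, A_e = A_n). φR_n = 0.75 × 450 × 2548 = 860.0 kN.
Governing: min(1611.2, 2063.9, 929.9, 860.0) = 860.0 kN → net-section rupture.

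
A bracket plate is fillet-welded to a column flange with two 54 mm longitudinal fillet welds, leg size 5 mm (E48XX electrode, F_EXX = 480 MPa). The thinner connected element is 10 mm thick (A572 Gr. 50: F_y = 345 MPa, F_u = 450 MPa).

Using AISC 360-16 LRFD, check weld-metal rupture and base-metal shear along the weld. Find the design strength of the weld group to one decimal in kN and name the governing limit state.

Weld metal: throat = 0.707×5 = 3.535 mm, L = 2×54 = 108 mm. φR_n = 0.75 × 0.6 × 480 × 3.535 × 108 = 82.5 kN.
Base metal shear (10 mm plate): yield φR_n = 1.0×0.6×345×10×108 = 223.6 kN; rupture φR_n = 0.75×0.6×450×10×108 = 218.7 kN; take 218.7 kN (rupture).
Governing: min(82.5, 218.7) = 82.5 kN → weld metal.

82.5 kN (weld metal governs)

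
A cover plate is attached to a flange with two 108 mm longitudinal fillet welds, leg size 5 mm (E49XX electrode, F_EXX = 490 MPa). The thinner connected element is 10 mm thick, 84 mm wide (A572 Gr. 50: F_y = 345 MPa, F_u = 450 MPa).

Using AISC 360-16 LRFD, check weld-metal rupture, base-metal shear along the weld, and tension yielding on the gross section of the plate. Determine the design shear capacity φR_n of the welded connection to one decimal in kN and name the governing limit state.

168.4 kN (weld metal governs)

Weld metal: throat = 0.707×5 = 3.535 mm, L = 2×108 = 216 mm. φR_n = 0.75 × 0.6 × 490 × 3.535 × 216 = 168.4 kN.
Base metal shear (10 mm plate): yield φR_n = 1.0×0.6×345×10×216 = 447.1 kN; rupture φR_n = 0.75×0.6×450×10×216 = 437.4 kN; take 437.4 kN (rupture).
Tension yield (gross): A_g = 84×10 = 840 mm². φR_n = 0.90 × 345 × 840 = 260.8 kN.
Governing: min(168.4, 437.4, 260.8) = 168.4 kN → weld metal.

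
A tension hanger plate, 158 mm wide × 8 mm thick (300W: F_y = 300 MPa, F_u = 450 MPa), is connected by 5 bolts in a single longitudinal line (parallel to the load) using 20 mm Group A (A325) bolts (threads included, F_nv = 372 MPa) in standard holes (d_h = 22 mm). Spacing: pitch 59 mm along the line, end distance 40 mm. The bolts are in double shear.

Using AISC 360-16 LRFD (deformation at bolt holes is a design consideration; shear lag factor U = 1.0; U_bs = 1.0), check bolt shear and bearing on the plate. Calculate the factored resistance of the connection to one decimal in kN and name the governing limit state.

573.5 kN (bearing governs)

Bolt shear: A_b = π(20)²/4 = 314.16 mm². φR_n = 0.75 × 372 × 314.16 × 5 × 2 = 876.5 kN.
Bearing (8 mm plate, F_u = 450 MPa): end bolts L_c = 40 − 22/2 = 29, R_n = min(1.2×29×8×450, 2.4×20×8×450) = 125.28 kN/bolt; interior L_c = 59 − 22 = 37, R_n = 159.84 kN/bolt. φR_n = 0.75 × (1×125.28 + 4×159.84) = 573.5 kN.
Governing: min(876.5, 573.5) = 573.5 kN → bearing.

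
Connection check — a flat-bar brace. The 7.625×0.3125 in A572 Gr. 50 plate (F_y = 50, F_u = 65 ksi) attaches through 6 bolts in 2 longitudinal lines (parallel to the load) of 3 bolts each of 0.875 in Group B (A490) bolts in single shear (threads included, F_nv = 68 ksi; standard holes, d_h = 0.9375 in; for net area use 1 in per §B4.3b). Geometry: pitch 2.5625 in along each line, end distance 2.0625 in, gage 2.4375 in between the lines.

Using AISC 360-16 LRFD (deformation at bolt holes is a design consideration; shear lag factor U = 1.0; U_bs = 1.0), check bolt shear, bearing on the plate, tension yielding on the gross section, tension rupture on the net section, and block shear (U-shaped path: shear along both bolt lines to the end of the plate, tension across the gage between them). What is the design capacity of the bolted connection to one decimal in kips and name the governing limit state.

85.7 kips (net-section rupture governs)

Bolt shear: A_b = π(0.875)²/4 = 0.60132 in². φR_n = 0.75 × 68 × 0.60132 × 6 × 1 = 184.0 kips.
Bearing (0.3125 in plate, F_u = 65 ksi): end bolts L_c = 2.0625 − 0.9375/2 = 1.59375, R_n = min(1.2×1.59375×0.3125×65, 2.4×0.875×0.3125×65) = 38.848 kips/bolt; interior L_c = 2.5625 − 0.9375 = 1.625, R_n = 39.609 kips/bolt. φR_n = 0.75 × (2×38.848 + 4×39.609) = 177.1 kips.
Tension yield (gross): A_g = 7.625×0.3125 = 2.3828 in². φR_n = 0.90 × 50 × 2.3828 = 107.2 kips.
Tension rupture (net): A_n = (7.625 − 2×1)×0.3125 = 1.7578 in² (U = 1.0, A_e = A_n). φR_n = 0.75 × 65 × 1.7578 = 85.7 kips.
Block shear: shear path 2×[2.0625+2×2.5625] = 2×7.1875 in, A_gv = 4.4922, A_nv = 2×(7.1875 − 2.5×1)×0.3125 = 2.9297 in²; tension across gage: (2.4375 − 1×1)×0.3125 = 0.44922 in². R_n = min(0.6×65×2.9297, 0.6×50×4.4922) + 1.0×65×0.44922 = min(114.26, 134.77) + 29.199 = 143.46 kips. φR_n = 0.75 × 143.46 = 107.6 kips.
Governing: min(184.0, 177.1, 107.2, 85.7, 107.6) = 85.7 kips → net-section rupture.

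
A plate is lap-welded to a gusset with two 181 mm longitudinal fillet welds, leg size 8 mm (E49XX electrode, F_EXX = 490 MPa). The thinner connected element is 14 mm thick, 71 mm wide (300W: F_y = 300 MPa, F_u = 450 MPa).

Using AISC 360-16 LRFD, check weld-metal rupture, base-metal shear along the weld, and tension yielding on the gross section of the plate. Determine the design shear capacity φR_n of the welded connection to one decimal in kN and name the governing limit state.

Weld metal: throat = 0.707×8 = 5.656 mm, L = 2×181 = 362 mm. φR_n = 0.75 × 0.6 × 490 × 5.656 × 362 = 451.5 kN.
Base metal shear (14 mm plate): yield φR_n = 1.0×0.6×300×14×362 = 912.2 kN; rupture φR_n = 0.75×0.6×450×14×362 = 1026.3 kN; take 912.2 kN (yield).
Tension yield (gross): A_g = 71×14 = 994 mm². φR_n = 0.90 × 300 × 994 = 268.4 kN.
Governing: min(451.5, 912.2, 268.4) = 268.4 kN → gross-section yield.

268.4 kN (gross-section yield governs)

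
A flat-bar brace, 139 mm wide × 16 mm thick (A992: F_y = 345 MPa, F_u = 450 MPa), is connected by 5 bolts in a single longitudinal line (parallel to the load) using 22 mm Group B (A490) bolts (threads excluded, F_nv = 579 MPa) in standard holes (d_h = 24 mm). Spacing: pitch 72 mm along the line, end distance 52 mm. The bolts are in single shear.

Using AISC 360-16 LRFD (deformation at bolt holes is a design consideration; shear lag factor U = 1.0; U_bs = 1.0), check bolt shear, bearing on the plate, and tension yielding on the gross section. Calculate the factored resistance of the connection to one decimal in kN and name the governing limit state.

690.6 kN (gross-section yield governs)

Bolt shear: A_b = π(22)²/4 = 380.13 mm². φR_n = 0.75 × 579 × 380.13 × 5 × 1 = 825.4 kN.
Bearing (16 mm plate, F_u = 450 MPa): end bolts L_c = 52 − 24/2 = 40, R_n = min(1.2×40×16×450, 2.4×22×16×450) = 345.6 kN/bolt; interior L_c = 72 − 24 = 48, R_n = 380.16 kN/bolt. φR_n = 0.75 × (1×345.6 + 4×380.16) = 1399.7 kN.
Tension yield (gross): A_g = 139×16 = 2224 mm². φR_n = 0.90 × 345 × 2224 = 690.6 kN.
Governing: min(825.4, 1399.7, 690.6) = 690.6 kN → gross-section yield.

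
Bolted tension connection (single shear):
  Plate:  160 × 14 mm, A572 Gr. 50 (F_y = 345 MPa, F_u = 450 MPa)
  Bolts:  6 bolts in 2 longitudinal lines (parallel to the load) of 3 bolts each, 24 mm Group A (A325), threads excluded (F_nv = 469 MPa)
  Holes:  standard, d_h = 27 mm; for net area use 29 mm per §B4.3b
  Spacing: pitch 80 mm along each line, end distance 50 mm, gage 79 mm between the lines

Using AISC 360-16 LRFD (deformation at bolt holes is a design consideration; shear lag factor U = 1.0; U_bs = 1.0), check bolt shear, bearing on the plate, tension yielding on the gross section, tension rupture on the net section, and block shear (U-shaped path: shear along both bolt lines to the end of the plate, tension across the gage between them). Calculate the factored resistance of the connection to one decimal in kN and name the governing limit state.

Bolt shear: A_b = π(24)²/4 = 452.39 mm². φR_n = 0.75 × 469 × 452.39 × 6 × 1 = 954.8 kN.
Bearing (14 mm plate, F_u = 450 MPa): end bolts L_c = 50 − 27/2 = 36.5, R_n = min(1.2×36.5×14×450, 2.4×24×14×450) = 275.94 kN/bolt; interior L_c = 80 − 27 = 53, R_n = 362.88 kN/bolt. φR_n = 0.75 × (2×275.94 + 4×362.88) = 1502.6 kN.
Tension yield (gross): A_g = 160×14 = 2240 mm². φR_n = 0.90 × 345 × 2240 = 695.5 kN.
Tension rupture (net): A_n = (160 − 2×29)×14 = 1428 mm² (U = 1.0, A_e = A_n). φR_n = 0.75 × 450 × 1428 = 482.0 kN.
Block shear: shear path 2×[50+2×80] = 2×210 mm, A_gv = 5880, A_nv = 2×(210 − 2.5×29)×14 = 3850 mm²; tension across gage: (79 − 1×29)×14 = 700 mm². R_n = min(0.6×450×3850, 0.6×345×5880) + 1.0×450×700 = min(1039.5, 1217.2) + 315 = 1354.5 kN. φR_n = 0.75 × 1354.5 = 1015.9 kN.
Governing: min(954.8, 1502.6, 695.5, 482.0, 1015.9) = 482.0 kN → net-section rupture.

482.0 kN (net-section rupture governs)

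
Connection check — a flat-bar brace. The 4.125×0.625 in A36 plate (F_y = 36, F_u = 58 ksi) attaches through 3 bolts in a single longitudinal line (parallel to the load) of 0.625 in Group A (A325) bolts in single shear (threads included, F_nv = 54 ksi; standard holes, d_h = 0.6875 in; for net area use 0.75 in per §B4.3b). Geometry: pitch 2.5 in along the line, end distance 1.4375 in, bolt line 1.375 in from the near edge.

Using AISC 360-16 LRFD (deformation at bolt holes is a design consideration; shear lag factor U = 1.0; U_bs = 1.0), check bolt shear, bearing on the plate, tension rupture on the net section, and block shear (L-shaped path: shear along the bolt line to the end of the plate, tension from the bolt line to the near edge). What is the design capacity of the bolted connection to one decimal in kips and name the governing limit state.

Bolt shear: A_b = π(0.625)²/4 = 0.3068 in². φR_n = 0.75 × 54 × 0.3068 × 3 × 1 = 37.3 kips.
Bearing (0.625 in plate, F_u = 58 ksi): end bolts L_c = 1.4375 − 0.6875/2 = 1.09375, R_n = min(1.2×1.09375×0.625×58, 2.4×0.625×0.625×58) = 47.578 kips/bolt; interior L_c = 2.5 − 0.6875 = 1.8125, R_n = 54.375 kips/bolt. φR_n = 0.75 × (1×47.578 + 2×54.375) = 117.2 kips.
Tension rupture (net): A_n = (4.125 − 1×0.75)×0.625 = 2.1094 in² (U = 1.0, A_e = A_n). φR_n = 0.75 × 58 × 2.1094 = 91.8 kips.
Block shear: shear path 1×[1.4375+2×2.5] = 1×6.4375 in, A_gv = 4.0234, A_nv = 1×(6.4375 − 2.5×0.75)×0.625 = 2.8516 in²; tension to near edge: (1.375 − 0.5×0.75)×0.625 = 0.625 in². R_n = min(0.6×58×2.8516, 0.6×36×4.0234) + 1.0×58×0.625 = min(99.236, 86.905) + 36.25 = 123.16 kips. φR_n = 0.75 × 123.16 = 92.4 kips.
Governing: min(37.3, 117.2, 91.8, 92.4) = 37.3 kips → bolt shear.

37.3 kips (bolt shear governs)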